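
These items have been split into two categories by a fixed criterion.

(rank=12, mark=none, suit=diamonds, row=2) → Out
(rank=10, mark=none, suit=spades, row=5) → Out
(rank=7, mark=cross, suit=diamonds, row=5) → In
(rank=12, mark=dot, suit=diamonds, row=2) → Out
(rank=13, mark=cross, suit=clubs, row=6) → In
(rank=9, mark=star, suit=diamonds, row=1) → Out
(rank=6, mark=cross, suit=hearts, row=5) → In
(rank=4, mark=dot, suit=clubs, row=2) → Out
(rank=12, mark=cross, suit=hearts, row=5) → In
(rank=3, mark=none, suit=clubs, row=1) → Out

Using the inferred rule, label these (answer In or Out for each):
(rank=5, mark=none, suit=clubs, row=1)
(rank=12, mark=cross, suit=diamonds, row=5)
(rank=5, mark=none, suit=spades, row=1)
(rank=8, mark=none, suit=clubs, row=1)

Out, In, Out, Out

'In' ⟺ mark is cross.
(rank=5, mark=none, suit=clubs, row=1): mark is none, does not pass → Out.
(rank=12, mark=cross, suit=diamonds, row=5): mark is cross, qualifies → In.
(rank=5, mark=none, suit=spades, row=1): mark is none, does not pass → Out.
(rank=8, mark=none, suit=clubs, row=1): mark is none, does not pass → Out.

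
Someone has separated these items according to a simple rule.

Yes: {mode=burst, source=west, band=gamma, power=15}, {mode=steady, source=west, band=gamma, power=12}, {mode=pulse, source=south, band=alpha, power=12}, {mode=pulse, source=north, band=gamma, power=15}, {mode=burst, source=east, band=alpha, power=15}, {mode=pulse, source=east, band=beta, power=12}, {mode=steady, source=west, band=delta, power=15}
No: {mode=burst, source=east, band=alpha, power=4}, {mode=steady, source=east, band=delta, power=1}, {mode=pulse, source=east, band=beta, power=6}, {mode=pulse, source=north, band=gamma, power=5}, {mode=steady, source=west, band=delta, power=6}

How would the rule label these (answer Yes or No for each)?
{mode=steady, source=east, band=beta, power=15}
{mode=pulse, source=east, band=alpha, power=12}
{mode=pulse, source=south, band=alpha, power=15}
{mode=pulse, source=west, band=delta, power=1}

Yes, Yes, Yes, No

'Yes' ⟺ power ≥ 12.
Yes: {mode=steady, source=east, band=beta, power=15}, since power = 15.
Yes: {mode=pulse, source=east, band=alpha, power=12}, since power = 12.
Yes: {mode=pulse, source=south, band=alpha, power=15}, since power = 15.
No: {mode=pulse, source=west, band=delta, power=1}, since power = 1.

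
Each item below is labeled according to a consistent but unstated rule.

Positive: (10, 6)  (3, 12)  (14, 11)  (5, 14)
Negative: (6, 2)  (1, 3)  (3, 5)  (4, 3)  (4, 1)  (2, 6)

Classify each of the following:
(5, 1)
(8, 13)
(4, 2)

The simplest hypothesis consistent with all the labels is: sum ≥ 15.
(5, 1): 5+1 = 6, doesn't qualify → Negative. (8, 13): 8+13 = 21, passes → Positive. (4, 2): 4+2 = 6, doesn't qualify → Negative.

Negative, Positive, Negative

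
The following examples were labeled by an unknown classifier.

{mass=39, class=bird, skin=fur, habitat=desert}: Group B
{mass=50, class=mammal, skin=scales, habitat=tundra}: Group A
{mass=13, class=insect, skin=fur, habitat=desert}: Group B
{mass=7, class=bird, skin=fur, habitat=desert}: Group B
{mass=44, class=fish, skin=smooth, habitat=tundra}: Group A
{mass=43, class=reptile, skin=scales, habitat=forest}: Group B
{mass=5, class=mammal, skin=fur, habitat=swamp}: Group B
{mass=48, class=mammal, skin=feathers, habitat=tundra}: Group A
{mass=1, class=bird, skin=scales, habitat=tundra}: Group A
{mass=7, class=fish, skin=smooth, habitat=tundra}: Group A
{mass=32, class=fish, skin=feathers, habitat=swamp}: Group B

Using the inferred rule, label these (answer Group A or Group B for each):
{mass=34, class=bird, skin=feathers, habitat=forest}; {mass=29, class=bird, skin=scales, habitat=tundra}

Comparing the two groups points to one rule — habitat is tundra.

Group B, Group A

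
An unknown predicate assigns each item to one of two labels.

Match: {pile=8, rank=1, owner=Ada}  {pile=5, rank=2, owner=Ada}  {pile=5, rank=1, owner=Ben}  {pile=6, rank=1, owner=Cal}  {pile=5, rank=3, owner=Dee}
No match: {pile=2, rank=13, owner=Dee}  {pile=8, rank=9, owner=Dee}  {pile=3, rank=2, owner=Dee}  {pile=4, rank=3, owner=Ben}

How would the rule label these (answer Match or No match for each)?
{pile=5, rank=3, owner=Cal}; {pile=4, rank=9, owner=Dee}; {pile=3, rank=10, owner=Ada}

'Match' ⟺ rank ≤ 3 AND pile ≥ 5.
{pile=5, rank=3, owner=Cal} → rank = 3, pile = 5 → Match.
{pile=4, rank=9, owner=Dee} → rank = 9, pile = 4 → No match.
{pile=3, rank=10, owner=Ada} → rank = 10, pile = 3 → No match.

Match, No match, No match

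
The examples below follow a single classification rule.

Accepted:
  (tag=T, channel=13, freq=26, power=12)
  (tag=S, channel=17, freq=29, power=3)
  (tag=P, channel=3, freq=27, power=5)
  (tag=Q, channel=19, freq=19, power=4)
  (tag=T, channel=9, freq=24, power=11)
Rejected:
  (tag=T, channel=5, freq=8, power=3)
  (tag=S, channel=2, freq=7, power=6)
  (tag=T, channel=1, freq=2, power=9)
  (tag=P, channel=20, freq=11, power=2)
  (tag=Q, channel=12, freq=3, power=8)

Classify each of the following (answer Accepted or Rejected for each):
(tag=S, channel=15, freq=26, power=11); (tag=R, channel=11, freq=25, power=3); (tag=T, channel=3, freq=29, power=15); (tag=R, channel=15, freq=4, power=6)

Accepted, Accepted, Accepted, Rejected

A rule that fits every label: freq ≥ 19 — true of each 'Accepted' example, false of each 'Rejected' one.
(tag=S, channel=15, freq=26, power=11) → freq = 26 → Accepted.
(tag=R, channel=11, freq=25, power=3) → freq = 25 → Accepted.
(tag=T, channel=3, freq=29, power=15) → freq = 29 → Accepted.
(tag=R, channel=15, freq=4, power=6) → freq = 4 → Rejected.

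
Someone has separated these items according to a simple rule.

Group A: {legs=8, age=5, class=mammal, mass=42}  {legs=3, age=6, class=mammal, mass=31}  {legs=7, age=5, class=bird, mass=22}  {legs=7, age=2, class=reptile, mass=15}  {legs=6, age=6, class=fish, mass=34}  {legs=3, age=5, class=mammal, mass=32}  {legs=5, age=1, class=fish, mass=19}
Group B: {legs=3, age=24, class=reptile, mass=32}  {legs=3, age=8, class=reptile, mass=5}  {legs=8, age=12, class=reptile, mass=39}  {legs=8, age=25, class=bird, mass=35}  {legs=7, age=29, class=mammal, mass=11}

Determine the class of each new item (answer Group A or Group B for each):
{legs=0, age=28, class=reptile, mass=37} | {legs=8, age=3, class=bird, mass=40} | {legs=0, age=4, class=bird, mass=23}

Rule: age ≤ 6. This holds for each 'Group A' example and fails for each 'Group B' one.
{legs=0, age=28, class=reptile, mass=37}: age = 28, does not pass → Group B.
{legs=8, age=3, class=bird, mass=40}: age = 3, passes → Group A.
{legs=0, age=4, class=bird, mass=23}: age = 4, passes → Group A.

Group B, Group A, Group A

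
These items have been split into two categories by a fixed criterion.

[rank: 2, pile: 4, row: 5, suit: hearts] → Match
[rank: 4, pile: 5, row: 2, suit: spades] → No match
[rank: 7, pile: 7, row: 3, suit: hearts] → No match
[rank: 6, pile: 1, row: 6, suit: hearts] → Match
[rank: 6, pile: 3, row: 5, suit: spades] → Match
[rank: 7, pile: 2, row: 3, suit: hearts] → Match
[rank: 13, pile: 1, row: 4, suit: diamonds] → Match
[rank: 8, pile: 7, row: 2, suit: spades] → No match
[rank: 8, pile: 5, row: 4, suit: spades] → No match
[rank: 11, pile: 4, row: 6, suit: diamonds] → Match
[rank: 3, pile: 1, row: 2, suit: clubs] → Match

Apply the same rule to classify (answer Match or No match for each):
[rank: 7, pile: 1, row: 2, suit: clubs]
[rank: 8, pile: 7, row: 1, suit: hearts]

Match, No match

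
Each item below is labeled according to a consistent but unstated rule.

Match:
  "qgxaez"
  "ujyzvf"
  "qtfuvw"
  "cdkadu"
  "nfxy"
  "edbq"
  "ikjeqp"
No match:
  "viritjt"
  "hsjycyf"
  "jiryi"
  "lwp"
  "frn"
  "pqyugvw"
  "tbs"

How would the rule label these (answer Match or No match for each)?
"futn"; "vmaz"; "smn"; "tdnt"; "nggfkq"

Match, Match, No match, Match, Match

A rule that fits every label: even length — true of each 'Match' example, false of each 'No match' one.
"futn": Match (length 4). "vmaz": Match (length 4). "smn": No match (length 3). "tdnt": Match (length 4). "nggfkq": Match (length 6).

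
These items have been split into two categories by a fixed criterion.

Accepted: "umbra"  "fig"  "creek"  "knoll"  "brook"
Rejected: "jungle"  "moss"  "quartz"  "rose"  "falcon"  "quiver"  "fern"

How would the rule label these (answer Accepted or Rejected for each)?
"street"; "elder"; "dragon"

Checking candidate rules against both groups, what survives is: odd length.
"street": Rejected (length 6). "elder": Accepted (length 5). "dragon": Rejected (length 6).

Rejected, Accepted, Rejected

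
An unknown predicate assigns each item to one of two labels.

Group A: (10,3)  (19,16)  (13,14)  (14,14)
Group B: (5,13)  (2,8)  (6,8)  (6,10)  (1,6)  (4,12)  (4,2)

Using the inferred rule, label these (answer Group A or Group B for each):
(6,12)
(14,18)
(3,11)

Group B, Group A, Group B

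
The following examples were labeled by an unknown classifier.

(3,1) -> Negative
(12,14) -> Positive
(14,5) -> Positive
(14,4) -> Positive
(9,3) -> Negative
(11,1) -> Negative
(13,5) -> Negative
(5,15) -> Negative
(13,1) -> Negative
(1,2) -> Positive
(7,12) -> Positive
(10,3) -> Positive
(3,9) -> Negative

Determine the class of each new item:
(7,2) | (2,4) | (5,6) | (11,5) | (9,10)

One predicate separates the groups cleanly: product is even.
(7,2): Positive (7·2 = 14). (2,4): Positive (2·4 = 8). (5,6): Positive (5·6 = 30). (11,5): Negative (11·5 = 55). (9,10): Positive (9·10 = 90).

Positive, Positive, Positive, Negative, Positive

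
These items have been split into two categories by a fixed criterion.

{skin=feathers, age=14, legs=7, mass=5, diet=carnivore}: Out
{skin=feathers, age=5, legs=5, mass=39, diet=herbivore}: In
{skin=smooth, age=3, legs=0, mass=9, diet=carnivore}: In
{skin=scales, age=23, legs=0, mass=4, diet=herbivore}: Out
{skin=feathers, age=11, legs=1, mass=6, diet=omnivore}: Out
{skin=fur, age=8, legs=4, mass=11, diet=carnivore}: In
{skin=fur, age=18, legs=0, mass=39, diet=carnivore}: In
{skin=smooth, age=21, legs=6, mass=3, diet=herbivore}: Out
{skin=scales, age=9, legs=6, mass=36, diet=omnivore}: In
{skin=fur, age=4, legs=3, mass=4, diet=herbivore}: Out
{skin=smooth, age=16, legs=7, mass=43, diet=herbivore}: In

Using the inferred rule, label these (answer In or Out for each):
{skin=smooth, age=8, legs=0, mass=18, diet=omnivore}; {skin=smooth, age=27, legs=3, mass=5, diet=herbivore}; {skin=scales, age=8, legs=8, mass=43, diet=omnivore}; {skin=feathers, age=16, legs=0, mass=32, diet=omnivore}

In, Out, In, In

The pattern is that an item is 'In' exactly when: mass ≥ 9.
{skin=smooth, age=8, legs=0, mass=18, diet=omnivore}: mass = 18, matches → In. {skin=smooth, age=27, legs=3, mass=5, diet=herbivore}: mass = 5, lacks this property → Out. {skin=scales, age=8, legs=8, mass=43, diet=omnivore}: mass = 43, matches → In. {skin=feathers, age=16, legs=0, mass=32, diet=omnivore}: mass = 32, matches → In.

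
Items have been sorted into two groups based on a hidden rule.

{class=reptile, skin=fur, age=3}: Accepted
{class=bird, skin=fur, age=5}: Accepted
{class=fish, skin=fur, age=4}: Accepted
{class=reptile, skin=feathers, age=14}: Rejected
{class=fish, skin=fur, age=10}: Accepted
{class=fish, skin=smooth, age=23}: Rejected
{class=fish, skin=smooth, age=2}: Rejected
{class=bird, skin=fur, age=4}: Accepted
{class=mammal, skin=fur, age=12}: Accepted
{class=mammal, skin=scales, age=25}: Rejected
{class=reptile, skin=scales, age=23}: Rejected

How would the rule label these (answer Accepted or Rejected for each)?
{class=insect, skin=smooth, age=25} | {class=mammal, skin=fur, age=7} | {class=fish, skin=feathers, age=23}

The simplest hypothesis consistent with all the labels is: skin is fur.
{class=insect, skin=smooth, age=25}: Rejected (skin is smooth). {class=mammal, skin=fur, age=7}: Accepted (skin is fur). {class=fish, skin=feathers, age=23}: Rejected (skin is feathers).

Rejected, Accepted, Rejected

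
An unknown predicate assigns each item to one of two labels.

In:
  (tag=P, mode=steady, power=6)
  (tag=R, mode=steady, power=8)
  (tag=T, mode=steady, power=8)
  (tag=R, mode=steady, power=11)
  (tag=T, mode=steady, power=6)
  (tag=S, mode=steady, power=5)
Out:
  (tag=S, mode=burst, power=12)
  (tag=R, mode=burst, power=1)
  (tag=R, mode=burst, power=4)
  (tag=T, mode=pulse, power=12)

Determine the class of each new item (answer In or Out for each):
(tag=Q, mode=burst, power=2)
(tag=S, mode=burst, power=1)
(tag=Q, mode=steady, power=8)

Out, Out, In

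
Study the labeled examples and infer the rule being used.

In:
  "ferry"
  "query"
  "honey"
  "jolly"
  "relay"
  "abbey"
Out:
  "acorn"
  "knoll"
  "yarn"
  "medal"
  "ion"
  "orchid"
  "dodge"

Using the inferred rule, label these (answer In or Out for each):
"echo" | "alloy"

A rule that fits every label: ends with 'y' — true of each 'In' example, false of each 'Out' one.

Out, In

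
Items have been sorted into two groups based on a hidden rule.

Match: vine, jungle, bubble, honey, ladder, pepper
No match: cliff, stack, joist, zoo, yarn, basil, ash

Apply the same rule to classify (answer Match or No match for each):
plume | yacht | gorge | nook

The pattern is that an item is 'Match' exactly when: contains 'e'.
plume: has 'e', satisfies this → Match.
yacht: no 'e', fails the rule → No match.
gorge: has 'e', satisfies this → Match.
nook: no 'e', fails the rule → No match.

Match, No match, Match, No match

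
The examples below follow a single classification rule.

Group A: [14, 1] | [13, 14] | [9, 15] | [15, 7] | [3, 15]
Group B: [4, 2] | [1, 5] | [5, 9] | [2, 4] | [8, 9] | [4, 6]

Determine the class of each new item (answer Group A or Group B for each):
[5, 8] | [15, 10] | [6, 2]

Group B, Group A, Group B

The rule appears to be: max ≥ 13.
[5, 8]: max 8 — lacks this property, so Group B. [15, 10]: max 15 — qualifies, so Group A. [6, 2]: max 6 — lacks this property, so Group B.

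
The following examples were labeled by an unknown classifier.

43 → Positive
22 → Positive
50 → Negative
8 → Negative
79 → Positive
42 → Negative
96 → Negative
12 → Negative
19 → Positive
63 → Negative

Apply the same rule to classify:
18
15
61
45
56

Negative, Negative, Positive, Negative, Negative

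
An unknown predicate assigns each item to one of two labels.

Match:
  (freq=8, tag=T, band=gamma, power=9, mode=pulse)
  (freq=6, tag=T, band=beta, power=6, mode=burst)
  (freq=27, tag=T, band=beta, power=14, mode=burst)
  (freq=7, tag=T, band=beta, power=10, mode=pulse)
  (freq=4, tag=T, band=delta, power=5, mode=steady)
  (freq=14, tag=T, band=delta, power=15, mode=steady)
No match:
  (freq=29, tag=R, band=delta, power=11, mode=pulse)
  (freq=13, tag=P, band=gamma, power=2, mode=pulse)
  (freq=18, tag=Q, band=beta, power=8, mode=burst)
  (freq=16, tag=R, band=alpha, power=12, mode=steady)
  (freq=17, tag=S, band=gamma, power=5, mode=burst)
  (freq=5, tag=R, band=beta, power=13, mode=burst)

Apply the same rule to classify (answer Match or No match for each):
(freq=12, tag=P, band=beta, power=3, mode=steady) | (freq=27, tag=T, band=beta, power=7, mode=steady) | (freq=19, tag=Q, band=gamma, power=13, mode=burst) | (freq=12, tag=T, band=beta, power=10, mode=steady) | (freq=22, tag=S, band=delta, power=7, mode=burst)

No match, Match, No match, Match, No match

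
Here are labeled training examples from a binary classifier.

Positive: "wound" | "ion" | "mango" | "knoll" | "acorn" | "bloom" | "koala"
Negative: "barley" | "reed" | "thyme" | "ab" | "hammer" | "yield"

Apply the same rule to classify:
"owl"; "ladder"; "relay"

One predicate separates the groups cleanly: contains 'o'.

Positive, Negative, Negative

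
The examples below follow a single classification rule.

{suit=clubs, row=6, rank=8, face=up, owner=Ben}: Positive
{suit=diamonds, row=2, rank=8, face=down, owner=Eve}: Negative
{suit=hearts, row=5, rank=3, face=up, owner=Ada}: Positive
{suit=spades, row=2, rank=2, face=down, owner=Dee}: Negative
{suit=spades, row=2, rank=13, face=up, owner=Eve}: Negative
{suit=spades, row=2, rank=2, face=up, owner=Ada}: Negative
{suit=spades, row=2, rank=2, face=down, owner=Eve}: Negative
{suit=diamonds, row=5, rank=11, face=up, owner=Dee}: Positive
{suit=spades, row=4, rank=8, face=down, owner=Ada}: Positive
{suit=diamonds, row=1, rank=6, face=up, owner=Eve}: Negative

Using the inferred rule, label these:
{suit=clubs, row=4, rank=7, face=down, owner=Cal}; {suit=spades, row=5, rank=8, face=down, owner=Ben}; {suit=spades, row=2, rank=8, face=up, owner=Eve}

Positive, Positive, Negative

One predicate separates the groups cleanly: row ≥ 4.
{suit=clubs, row=4, rank=7, face=down, owner=Cal} — row = 4, hence Positive.
{suit=spades, row=5, rank=8, face=down, owner=Ben} — row = 5, hence Positive.
{suit=spades, row=2, rank=8, face=up, owner=Eve} — row = 2, hence Negative.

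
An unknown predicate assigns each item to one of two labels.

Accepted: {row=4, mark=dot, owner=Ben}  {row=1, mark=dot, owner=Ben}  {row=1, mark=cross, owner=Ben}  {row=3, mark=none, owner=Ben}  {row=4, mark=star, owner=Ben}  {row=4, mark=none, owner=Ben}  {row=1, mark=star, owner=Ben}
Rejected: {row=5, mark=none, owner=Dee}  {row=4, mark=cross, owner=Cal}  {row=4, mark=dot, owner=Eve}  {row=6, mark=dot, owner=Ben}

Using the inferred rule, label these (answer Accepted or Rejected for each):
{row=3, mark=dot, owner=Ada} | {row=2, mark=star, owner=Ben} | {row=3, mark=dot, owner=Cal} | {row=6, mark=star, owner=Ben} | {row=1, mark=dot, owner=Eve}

The distinguishing property — owner is Ben AND row ≤ 4 — holds for all the 'Accepted' cases and none of the 'Rejected' cases.

Rejected, Accepted, Rejected, Rejected, Rejected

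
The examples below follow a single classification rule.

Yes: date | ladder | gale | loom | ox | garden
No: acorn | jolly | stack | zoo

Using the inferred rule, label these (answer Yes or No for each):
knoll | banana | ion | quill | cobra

Comparing the two groups points to one rule — even length.
knoll — length 5, hence No.
banana — length 6, hence Yes.
ion — length 3, hence No.
quill — length 5, hence No.
cobra — length 5, hence No.

No, Yes, No, No, No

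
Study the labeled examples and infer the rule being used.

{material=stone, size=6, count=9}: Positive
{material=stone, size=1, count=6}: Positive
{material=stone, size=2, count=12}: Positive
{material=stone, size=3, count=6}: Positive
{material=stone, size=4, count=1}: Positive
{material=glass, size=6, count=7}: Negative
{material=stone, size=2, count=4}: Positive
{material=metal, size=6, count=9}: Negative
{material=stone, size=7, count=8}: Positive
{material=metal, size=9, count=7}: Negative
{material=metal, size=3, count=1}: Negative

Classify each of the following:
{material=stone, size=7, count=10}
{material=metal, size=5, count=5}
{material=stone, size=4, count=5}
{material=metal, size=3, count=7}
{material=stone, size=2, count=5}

One predicate separates the groups cleanly: material is stone.
{material=stone, size=7, count=10}: material is stone, has this property → Positive.
{material=metal, size=5, count=5}: material is metal, fails the rule → Negative.
{material=stone, size=4, count=5}: material is stone, has this property → Positive.
{material=metal, size=3, count=7}: material is metal, fails the rule → Negative.
{material=stone, size=2, count=5}: material is stone, has this property → Positive.

Positive, Negative, Positive, Negative, Positive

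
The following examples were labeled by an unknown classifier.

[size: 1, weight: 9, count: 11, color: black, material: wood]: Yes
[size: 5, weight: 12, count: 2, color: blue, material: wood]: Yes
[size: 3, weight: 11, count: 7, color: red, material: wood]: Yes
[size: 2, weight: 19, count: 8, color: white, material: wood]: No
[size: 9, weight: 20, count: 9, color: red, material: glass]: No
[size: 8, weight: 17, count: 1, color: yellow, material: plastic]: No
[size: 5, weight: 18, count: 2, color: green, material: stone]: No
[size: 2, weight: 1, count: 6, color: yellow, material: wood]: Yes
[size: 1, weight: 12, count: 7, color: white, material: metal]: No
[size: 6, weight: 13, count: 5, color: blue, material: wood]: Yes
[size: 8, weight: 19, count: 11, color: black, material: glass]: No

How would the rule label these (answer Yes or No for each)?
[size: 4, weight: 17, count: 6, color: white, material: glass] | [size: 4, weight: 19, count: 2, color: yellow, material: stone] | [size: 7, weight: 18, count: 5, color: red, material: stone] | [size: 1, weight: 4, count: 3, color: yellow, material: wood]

No, No, No, Yes

Rule: material is wood AND weight ≤ 13. This holds for each 'Yes' example and fails for each 'No' one.
[size: 4, weight: 17, count: 6, color: white, material: glass]: No (material is glass, weight = 17).
[size: 4, weight: 19, count: 2, color: yellow, material: stone]: No (material is stone, weight = 19).
[size: 7, weight: 18, count: 5, color: red, material: stone]: No (material is stone, weight = 18).
[size: 1, weight: 4, count: 3, color: yellow, material: wood]: Yes (material is wood, weight = 4).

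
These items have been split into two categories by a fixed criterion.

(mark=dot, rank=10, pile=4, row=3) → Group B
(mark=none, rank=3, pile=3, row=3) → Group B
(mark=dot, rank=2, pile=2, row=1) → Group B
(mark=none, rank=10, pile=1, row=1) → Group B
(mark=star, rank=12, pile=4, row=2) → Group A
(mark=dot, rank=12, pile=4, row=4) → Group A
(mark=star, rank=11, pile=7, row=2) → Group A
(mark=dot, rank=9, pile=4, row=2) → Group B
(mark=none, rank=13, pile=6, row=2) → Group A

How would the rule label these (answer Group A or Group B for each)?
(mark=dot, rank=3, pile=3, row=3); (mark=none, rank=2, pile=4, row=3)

Group B, Group B

Every 'Group A' example satisfies: rank ≥ 11. None of the 'Group B' examples do.
(mark=dot, rank=3, pile=3, row=3): rank = 3, doesn't match → Group B. (mark=none, rank=2, pile=4, row=3): rank = 2, doesn't match → Group B.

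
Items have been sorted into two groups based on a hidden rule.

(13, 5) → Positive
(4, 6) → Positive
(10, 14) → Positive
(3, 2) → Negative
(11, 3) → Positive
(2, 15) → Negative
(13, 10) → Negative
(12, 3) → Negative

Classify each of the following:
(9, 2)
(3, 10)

Negative, Negative

All 'Positive' examples share one property — sum is even — and every 'Negative' example lacks it.
(9, 2): 9+2 = 11 — doesn't match, so Negative.
(3, 10): 3+10 = 13 — doesn't match, so Negative.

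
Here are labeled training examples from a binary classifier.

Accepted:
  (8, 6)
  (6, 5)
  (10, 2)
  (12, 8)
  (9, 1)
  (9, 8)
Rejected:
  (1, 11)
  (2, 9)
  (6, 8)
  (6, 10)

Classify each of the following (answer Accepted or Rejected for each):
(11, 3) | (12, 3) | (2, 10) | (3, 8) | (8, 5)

The classifier is using: first > second.
(11, 3): Accepted (11 > 3).
(12, 3): Accepted (12 > 3).
(2, 10): Rejected (2 < 10).
(3, 8): Rejected (3 < 8).
(8, 5): Accepted (8 > 5).

Accepted, Accepted, Rejected, Rejected, Accepted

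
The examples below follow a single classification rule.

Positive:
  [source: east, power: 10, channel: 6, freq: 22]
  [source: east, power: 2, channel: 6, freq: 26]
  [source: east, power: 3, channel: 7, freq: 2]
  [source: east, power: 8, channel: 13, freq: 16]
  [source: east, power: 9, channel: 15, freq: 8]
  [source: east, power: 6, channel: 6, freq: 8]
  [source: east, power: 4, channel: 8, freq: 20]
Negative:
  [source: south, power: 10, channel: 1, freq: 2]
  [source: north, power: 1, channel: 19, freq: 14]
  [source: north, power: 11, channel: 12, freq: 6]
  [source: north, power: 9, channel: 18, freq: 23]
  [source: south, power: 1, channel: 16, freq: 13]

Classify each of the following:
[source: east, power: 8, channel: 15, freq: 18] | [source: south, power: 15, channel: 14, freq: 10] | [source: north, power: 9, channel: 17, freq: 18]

The common property of the 'Positive' items is: source is east. No 'Negative' item has it.
Positive: [source: east, power: 8, channel: 15, freq: 18], since source is east.
Negative: [source: south, power: 15, channel: 14, freq: 10], since source is south.
Negative: [source: north, power: 9, channel: 17, freq: 18], since source is north.

Positive, Negative, Negative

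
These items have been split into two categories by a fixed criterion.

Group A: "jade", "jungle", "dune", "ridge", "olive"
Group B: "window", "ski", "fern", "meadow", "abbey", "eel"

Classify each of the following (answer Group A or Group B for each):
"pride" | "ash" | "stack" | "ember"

The rule appears to be: ends with 'e'.
"pride": ends with 'e' — satisfies this, so Group A.
"ash": ends with 'h' — doesn't match, so Group B.
"stack": ends with 'k' — doesn't match, so Group B.
"ember": ends with 'r' — doesn't match, so Group B.

Group A, Group B, Group B, Group B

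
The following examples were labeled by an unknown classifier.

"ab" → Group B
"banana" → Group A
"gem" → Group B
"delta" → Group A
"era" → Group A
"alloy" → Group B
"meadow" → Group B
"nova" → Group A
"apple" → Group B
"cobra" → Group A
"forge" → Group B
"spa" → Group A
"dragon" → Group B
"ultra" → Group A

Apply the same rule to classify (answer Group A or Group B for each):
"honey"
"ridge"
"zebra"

Group B, Group B, Group A

Comparing the two groups points to one rule — ends with 'a'.
"honey": ends with 'y' — fails the rule, so Group B. "ridge": ends with 'e' — fails the rule, so Group B. "zebra": ends with 'a' — satisfies this, so Group A.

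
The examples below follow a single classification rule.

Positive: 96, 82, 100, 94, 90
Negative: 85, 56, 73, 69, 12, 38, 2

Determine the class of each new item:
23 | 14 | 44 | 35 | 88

The rule appears to be: even AND at least 69.
23 → 23 is odd, 23 < 69 → Negative. 14 → 14 is even, 14 < 69 → Negative. 44 → 44 is even, 44 < 69 → Negative. 35 → 35 is odd, 35 < 69 → Negative. 88 → 88 is even, 88 ≥ 69 → Positive.

Negative, Negative, Negative, Negative, Positive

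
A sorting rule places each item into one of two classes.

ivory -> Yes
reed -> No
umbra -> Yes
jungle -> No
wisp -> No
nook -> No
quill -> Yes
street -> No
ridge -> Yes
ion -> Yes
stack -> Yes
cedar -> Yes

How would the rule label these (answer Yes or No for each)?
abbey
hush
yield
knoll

Yes, No, Yes, Yes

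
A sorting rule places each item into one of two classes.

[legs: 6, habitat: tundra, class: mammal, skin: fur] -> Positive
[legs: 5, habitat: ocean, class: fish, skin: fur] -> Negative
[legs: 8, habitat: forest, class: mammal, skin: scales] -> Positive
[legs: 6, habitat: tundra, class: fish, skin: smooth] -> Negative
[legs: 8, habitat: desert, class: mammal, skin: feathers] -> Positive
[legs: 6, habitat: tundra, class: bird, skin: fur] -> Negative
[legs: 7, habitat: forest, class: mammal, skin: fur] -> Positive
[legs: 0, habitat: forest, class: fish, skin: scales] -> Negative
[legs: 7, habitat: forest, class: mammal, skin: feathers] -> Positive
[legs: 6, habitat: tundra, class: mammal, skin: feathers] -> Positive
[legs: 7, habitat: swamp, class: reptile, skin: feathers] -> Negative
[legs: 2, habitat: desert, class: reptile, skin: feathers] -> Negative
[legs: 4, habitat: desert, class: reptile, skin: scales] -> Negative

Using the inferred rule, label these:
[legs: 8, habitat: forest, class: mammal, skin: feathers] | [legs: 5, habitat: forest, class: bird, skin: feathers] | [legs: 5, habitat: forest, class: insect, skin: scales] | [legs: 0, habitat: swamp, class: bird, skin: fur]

Positive, Negative, Negative, Negative

The pattern is that an item is 'Positive' exactly when: class is mammal.
[legs: 8, habitat: forest, class: mammal, skin: feathers]: class is mammal, fits → Positive. [legs: 5, habitat: forest, class: bird, skin: feathers]: class is bird, fails the rule → Negative. [legs: 5, habitat: forest, class: insect, skin: scales]: class is insect, fails the rule → Negative. [legs: 0, habitat: swamp, class: bird, skin: fur]: class is bird, fails the rule → Negative.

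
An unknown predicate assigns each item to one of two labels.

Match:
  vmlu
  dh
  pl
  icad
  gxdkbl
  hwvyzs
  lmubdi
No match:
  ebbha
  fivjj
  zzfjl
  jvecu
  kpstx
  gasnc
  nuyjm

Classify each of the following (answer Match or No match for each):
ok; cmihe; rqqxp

Match, No match, No match

The simplest hypothesis consistent with all the labels is: even length.
ok: length 2 — satisfies this, so Match.
cmihe: length 5 — does not pass, so No match.
rqqxp: length 5 — does not pass, so No match.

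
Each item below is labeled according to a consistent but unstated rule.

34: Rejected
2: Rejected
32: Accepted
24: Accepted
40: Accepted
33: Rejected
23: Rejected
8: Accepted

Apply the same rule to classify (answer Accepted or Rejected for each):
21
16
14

Rejected, Accepted, Rejected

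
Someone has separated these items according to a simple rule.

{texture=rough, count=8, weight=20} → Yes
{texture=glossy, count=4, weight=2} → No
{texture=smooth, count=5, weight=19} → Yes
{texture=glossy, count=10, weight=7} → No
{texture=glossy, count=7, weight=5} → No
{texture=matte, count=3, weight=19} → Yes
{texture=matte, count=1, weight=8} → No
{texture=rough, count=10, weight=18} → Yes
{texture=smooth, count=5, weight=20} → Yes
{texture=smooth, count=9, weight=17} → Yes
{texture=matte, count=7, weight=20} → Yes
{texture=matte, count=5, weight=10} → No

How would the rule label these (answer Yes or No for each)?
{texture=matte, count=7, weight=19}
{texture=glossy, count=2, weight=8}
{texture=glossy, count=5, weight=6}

Yes, No, No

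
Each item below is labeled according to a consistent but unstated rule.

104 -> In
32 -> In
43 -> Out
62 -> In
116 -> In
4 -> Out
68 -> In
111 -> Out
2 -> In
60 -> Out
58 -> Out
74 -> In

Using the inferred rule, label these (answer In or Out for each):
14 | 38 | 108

In, In, Out

The classifier is using: ≡ 2 (mod 3).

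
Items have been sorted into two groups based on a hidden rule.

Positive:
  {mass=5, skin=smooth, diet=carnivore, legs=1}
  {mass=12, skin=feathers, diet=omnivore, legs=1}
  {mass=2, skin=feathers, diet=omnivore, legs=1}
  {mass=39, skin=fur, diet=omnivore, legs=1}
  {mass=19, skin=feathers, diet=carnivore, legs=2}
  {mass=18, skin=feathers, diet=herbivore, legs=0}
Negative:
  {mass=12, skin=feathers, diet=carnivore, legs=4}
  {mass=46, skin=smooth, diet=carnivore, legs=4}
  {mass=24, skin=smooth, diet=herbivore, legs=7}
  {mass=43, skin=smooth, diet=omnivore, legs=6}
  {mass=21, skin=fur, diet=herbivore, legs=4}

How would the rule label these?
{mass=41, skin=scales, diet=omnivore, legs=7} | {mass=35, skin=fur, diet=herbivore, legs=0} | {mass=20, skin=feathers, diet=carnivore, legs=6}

Negative, Positive, Negative

All 'Positive' examples share one property — legs ≤ 2 — and every 'Negative' example lacks it.
{mass=41, skin=scales, diet=omnivore, legs=7} — legs = 7, hence Negative. {mass=35, skin=fur, diet=herbivore, legs=0} — legs = 0, hence Positive. {mass=20, skin=feathers, diet=carnivore, legs=6} — legs = 6, hence Negative.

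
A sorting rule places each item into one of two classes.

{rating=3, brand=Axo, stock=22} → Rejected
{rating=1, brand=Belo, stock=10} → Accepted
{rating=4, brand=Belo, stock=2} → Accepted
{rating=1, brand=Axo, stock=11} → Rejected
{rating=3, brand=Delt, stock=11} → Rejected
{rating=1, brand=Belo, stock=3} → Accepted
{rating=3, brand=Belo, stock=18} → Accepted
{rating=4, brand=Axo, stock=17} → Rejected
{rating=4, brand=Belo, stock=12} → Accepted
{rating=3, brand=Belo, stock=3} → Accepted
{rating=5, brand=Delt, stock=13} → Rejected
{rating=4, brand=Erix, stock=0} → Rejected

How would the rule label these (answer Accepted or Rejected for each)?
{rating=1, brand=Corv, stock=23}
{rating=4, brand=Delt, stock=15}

Rejected, Rejected

Every 'Accepted' example satisfies: brand is Belo. None of the 'Rejected' examples do.
{rating=1, brand=Corv, stock=23}: brand is Corv, does not pass → Rejected.
{rating=4, brand=Delt, stock=15}: brand is Delt, does not pass → Rejected.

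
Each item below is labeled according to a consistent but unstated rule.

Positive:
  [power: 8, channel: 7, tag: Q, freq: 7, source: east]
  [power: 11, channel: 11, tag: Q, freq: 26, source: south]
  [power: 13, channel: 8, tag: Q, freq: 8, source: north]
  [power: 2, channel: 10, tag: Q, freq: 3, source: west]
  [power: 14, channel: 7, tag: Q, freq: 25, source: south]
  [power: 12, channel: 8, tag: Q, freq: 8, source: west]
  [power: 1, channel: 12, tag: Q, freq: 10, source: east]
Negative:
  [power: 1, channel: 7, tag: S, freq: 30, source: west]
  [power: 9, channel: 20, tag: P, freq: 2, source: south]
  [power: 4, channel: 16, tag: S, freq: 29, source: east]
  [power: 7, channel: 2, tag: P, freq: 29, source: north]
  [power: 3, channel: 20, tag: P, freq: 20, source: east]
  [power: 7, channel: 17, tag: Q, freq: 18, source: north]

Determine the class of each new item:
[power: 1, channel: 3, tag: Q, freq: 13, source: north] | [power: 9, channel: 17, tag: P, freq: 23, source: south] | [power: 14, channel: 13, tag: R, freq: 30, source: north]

The rule appears to be: tag is Q AND channel ≤ 12.
Positive: [power: 1, channel: 3, tag: Q, freq: 13, source: north], since tag is Q, channel = 3.
Negative: [power: 9, channel: 17, tag: P, freq: 23, source: south], since tag is P, channel = 17.
Negative: [power: 14, channel: 13, tag: R, freq: 30, source: north], since tag is R, channel = 13.

Positive, Negative, Negative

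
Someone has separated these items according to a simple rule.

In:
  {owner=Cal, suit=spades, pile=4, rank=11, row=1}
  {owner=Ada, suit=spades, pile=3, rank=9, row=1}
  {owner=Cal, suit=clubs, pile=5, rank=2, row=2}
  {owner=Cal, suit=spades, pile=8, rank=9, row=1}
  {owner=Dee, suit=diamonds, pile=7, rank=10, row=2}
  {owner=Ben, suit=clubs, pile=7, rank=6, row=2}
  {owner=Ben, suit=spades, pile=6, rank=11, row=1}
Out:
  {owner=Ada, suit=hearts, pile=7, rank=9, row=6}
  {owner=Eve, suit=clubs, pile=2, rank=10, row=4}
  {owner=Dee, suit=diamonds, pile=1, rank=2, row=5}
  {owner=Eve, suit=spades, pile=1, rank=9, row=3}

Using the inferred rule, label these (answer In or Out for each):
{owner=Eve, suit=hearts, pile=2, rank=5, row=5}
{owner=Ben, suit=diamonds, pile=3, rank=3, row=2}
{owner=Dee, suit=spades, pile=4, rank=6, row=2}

Out, In, In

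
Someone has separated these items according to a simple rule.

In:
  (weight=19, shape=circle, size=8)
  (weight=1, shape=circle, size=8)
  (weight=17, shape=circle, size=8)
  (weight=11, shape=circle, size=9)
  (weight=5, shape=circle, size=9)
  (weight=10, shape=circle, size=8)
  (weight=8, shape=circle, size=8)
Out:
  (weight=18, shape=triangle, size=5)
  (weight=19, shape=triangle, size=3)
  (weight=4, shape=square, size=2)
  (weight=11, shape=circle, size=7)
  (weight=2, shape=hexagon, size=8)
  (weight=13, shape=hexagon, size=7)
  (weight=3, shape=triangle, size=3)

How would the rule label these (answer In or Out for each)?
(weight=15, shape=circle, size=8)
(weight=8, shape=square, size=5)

The distinguishing property — shape is circle AND size ≥ 8 — holds for all the 'In' cases and none of the 'Out' cases.
(weight=15, shape=circle, size=8): shape is circle, size = 8 — satisfies this, so In. (weight=8, shape=square, size=5): shape is square, size = 5 — doesn't qualify, so Out.

In, Out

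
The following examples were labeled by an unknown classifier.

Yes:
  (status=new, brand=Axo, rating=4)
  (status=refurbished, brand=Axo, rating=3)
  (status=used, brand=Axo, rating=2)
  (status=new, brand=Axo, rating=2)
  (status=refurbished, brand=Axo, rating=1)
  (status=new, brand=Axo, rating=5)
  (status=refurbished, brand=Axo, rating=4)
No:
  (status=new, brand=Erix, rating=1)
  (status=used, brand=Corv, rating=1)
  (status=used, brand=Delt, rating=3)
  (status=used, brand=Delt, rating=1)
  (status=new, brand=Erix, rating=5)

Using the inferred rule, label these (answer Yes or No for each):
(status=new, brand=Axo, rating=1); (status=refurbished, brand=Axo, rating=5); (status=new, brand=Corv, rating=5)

A rule that fits every label: brand is Axo — true of each 'Yes' example, false of each 'No' one.
(status=new, brand=Axo, rating=1) → brand is Axo → Yes. (status=refurbished, brand=Axo, rating=5) → brand is Axo → Yes. (status=new, brand=Corv, rating=5) → brand is Corv → No.

Yes, Yes, No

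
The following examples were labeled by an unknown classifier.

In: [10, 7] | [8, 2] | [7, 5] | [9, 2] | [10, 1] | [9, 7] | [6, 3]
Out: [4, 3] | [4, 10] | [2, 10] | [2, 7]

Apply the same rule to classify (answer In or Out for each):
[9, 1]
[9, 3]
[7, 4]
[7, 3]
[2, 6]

In, In, In, In, Out

Rule: first ≥ 5. This holds for each 'In' example and fails for each 'Out' one.
[9, 1]: first 9, has this property → In.
[9, 3]: first 9, has this property → In.
[7, 4]: first 7, has this property → In.
[7, 3]: first 7, has this property → In.
[2, 6]: first 2, doesn't match → Out.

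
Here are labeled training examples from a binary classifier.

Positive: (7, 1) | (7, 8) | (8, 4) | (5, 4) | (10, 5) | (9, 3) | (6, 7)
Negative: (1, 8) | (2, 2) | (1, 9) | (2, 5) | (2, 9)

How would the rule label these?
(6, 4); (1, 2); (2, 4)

Positive, Negative, Negative

The distinguishing property — first ≥ 3 — holds for all the 'Positive' cases and none of the 'Negative' cases.
(6, 4): Positive (first 6).
(1, 2): Negative (first 1).
(2, 4): Negative (first 2).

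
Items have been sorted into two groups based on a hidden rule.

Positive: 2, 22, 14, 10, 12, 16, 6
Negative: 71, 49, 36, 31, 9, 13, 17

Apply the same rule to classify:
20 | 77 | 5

Positive, Negative, Negative

'Positive' ⟺ even AND at most 22.
Positive: 20, since 20 is even, 20 ≤ 22.
Negative: 77, since 77 is odd, 77 > 22.
Negative: 5, since 5 is odd, 5 ≤ 22.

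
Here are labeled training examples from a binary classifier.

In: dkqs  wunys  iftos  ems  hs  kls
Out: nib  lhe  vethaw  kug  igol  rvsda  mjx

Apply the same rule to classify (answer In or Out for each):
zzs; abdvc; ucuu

'In' ⟺ ends with 's'.
zzs → ends with 's' → In.
abdvc → ends with 'c' → Out.
ucuu → ends with 'u' → Out.

In, Out, Out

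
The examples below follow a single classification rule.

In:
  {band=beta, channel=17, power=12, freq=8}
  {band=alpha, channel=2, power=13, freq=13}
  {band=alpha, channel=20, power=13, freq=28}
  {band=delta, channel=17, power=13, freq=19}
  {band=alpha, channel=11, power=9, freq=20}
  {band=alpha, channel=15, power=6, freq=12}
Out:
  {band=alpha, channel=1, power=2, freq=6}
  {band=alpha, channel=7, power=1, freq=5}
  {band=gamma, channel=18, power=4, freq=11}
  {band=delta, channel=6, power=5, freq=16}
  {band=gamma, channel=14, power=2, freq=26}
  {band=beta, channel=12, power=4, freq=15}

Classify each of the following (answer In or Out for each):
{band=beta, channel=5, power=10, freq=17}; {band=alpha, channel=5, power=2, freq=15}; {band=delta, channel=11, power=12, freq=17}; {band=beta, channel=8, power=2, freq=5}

Rule: power ≥ 6. This holds for each 'In' example and fails for each 'Out' one.

In, Out, In, Out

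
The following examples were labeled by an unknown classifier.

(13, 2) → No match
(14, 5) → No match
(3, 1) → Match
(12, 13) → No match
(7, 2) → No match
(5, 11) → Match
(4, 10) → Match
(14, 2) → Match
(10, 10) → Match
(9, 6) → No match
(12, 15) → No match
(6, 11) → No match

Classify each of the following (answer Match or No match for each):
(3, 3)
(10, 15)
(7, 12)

Comparing the two groups points to one rule — sum is even.
(3, 3): Match (3+3 = 6). (10, 15): No match (10+15 = 25). (7, 12): No match (7+12 = 19).

Match, No match, No match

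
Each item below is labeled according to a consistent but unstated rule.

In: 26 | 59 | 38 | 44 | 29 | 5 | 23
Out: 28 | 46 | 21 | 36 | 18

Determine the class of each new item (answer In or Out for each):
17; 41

The rule appears to be: ≡ 2 (mod 3).
In: 17, since 17 mod 3 = 2. In: 41, since 41 mod 3 = 2.

In, In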